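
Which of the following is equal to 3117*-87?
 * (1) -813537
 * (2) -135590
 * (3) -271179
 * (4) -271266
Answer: 3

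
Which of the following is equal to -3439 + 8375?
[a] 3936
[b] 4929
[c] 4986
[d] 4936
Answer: d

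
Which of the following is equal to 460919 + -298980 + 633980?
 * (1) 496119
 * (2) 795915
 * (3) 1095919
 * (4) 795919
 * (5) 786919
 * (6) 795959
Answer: 4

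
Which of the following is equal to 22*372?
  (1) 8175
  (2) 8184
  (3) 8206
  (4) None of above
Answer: 2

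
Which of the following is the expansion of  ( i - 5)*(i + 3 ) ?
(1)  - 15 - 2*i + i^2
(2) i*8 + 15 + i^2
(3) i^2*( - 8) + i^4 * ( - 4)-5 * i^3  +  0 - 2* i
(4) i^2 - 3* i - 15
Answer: 1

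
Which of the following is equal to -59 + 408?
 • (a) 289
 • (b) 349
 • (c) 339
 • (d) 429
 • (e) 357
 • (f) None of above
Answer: b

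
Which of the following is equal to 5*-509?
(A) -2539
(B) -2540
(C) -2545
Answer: C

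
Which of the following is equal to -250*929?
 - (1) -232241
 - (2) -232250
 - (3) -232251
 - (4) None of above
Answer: 2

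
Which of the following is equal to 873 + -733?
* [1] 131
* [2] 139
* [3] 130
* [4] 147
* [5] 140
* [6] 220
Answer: 5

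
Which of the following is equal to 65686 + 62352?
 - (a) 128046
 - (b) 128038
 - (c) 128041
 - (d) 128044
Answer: b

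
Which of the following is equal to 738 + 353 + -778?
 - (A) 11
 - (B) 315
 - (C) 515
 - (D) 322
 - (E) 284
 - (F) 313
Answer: F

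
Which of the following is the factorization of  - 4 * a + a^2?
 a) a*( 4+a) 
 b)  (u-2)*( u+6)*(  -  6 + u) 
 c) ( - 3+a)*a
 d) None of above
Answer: d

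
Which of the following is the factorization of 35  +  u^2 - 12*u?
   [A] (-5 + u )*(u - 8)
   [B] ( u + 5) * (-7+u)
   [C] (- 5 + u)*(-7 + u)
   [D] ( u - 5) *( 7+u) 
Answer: C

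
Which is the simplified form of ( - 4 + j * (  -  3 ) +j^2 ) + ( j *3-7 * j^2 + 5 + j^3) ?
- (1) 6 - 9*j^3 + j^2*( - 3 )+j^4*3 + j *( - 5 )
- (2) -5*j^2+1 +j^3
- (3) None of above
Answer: 3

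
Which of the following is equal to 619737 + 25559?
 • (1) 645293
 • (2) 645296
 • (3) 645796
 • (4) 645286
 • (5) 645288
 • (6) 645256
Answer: 2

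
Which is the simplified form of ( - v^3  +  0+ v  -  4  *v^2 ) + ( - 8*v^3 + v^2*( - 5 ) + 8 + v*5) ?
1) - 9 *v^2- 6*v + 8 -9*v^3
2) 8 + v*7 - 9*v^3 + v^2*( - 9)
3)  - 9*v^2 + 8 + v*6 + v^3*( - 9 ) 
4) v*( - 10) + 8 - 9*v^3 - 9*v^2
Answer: 3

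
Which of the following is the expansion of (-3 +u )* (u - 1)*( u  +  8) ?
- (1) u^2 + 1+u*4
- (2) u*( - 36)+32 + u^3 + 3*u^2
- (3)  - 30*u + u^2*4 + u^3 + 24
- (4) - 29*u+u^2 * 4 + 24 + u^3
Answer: 4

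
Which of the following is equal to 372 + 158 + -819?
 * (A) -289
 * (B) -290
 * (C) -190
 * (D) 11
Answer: A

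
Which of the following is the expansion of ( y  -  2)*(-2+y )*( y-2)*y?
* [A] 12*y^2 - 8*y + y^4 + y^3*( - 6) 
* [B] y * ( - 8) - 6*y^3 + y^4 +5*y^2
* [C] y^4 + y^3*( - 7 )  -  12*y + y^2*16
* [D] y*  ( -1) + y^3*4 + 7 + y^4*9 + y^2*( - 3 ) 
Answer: A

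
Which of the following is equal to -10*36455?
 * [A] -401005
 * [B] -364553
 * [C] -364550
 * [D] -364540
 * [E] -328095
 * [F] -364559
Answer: C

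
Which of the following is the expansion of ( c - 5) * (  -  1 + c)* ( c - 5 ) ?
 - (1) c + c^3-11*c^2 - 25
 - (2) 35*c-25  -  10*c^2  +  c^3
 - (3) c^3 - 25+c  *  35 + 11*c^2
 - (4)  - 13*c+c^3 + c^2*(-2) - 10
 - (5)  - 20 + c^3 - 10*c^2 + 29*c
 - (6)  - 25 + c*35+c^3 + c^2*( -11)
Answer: 6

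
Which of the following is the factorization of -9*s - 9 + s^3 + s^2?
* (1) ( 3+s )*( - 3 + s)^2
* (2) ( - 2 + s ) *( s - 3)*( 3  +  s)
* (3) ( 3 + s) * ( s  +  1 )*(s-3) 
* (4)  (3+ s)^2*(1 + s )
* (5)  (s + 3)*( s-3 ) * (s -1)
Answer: 3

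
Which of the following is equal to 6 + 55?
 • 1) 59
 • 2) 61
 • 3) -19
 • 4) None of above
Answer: 2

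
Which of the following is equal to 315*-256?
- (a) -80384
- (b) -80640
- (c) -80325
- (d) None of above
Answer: b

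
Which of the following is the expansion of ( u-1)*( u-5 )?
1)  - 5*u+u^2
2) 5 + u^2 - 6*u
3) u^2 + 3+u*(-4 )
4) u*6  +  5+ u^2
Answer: 2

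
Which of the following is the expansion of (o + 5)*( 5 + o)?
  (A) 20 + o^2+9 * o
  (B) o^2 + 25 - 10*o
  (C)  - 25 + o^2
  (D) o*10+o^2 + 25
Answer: D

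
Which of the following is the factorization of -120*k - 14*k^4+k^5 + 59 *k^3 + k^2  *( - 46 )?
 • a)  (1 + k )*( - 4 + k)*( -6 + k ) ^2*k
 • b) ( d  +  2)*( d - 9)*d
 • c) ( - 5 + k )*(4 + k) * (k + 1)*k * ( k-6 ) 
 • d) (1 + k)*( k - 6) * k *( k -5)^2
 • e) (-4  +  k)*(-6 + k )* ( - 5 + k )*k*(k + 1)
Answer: e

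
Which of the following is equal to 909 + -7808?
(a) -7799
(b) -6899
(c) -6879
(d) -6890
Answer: b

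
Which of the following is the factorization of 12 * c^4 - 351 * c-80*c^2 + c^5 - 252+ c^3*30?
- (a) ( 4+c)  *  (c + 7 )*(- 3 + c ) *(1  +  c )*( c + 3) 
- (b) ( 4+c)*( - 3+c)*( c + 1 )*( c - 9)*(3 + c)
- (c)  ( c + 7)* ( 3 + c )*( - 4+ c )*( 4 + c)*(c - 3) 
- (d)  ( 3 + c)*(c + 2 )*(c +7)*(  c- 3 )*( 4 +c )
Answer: a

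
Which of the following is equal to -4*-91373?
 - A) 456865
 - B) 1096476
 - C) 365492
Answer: C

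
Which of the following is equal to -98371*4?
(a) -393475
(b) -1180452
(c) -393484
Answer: c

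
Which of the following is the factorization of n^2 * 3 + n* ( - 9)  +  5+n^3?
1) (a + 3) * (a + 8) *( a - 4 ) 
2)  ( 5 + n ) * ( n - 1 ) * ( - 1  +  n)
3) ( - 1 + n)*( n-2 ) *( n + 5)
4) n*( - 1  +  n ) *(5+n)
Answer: 2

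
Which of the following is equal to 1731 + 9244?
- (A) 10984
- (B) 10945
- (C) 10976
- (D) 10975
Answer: D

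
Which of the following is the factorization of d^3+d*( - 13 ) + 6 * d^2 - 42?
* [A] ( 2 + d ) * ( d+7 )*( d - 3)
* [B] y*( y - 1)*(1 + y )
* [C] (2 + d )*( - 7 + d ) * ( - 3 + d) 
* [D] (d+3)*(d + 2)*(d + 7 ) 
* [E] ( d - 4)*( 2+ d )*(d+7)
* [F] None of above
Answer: A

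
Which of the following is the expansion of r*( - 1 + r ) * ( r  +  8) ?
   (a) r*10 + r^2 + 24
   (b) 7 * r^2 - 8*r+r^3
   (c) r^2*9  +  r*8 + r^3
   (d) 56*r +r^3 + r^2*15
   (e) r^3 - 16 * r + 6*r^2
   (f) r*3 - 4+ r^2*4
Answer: b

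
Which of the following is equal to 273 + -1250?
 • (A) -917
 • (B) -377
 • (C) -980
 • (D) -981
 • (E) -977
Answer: E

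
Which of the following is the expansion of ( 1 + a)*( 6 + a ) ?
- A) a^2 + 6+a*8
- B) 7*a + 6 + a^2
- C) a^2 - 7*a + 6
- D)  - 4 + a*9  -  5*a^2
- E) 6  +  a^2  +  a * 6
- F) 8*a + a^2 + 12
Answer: B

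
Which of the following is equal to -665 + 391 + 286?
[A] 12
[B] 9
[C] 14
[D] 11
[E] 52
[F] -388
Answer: A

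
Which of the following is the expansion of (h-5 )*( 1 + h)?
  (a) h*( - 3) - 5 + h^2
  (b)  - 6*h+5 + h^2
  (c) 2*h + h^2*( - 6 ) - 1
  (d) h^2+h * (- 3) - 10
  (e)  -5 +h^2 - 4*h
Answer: e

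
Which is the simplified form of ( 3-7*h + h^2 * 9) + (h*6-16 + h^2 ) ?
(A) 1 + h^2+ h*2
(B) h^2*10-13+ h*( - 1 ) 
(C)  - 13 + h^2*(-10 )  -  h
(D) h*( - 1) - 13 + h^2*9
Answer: B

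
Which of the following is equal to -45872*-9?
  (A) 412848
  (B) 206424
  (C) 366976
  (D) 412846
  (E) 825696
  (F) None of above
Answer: A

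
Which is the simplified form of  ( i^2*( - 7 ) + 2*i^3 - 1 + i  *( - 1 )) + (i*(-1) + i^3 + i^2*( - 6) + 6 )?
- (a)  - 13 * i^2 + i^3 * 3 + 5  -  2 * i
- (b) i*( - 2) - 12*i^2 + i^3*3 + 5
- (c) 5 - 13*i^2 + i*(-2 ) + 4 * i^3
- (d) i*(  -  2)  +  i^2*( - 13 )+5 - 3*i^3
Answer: a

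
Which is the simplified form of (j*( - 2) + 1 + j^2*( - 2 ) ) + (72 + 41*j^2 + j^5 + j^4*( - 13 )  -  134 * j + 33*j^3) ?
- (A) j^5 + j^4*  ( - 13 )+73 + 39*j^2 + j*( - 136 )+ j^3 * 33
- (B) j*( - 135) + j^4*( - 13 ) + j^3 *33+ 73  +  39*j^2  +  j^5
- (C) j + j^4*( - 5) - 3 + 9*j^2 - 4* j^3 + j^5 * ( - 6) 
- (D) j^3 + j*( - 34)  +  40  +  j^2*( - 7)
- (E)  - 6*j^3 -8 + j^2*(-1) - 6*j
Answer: A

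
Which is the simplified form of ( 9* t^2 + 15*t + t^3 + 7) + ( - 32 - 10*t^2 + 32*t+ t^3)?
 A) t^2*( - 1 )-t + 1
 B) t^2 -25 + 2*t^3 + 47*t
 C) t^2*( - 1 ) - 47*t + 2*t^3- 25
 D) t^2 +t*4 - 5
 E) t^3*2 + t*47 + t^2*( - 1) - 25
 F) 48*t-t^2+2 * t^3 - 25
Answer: E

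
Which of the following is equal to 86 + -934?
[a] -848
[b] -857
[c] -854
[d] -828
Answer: a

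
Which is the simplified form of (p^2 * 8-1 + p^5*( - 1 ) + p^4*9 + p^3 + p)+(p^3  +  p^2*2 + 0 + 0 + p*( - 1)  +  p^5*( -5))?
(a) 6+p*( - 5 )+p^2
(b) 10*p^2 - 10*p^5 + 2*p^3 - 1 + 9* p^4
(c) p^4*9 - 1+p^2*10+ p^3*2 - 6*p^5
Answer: c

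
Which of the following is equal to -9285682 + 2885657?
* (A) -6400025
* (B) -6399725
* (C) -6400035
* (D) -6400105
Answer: A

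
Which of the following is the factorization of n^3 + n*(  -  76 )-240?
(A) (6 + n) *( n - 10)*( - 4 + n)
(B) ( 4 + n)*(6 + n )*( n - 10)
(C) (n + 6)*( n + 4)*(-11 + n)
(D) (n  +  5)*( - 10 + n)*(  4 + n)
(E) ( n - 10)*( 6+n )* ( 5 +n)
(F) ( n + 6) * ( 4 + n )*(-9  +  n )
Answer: B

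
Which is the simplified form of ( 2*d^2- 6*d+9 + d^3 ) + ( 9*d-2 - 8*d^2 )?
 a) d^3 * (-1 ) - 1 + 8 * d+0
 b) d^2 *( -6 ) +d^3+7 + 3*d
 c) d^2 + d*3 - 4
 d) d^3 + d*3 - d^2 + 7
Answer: b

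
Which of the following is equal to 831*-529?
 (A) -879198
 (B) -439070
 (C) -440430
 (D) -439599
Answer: D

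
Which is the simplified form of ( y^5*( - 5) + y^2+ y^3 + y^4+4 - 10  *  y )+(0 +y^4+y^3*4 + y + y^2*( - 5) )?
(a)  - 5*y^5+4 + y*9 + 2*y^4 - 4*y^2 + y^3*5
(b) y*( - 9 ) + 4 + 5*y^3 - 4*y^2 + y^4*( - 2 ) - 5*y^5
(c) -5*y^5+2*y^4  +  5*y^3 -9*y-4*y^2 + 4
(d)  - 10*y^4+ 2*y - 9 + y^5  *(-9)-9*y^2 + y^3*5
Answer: c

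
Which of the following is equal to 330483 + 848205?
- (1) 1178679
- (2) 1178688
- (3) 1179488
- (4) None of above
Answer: 2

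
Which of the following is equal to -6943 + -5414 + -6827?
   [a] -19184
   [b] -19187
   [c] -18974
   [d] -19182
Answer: a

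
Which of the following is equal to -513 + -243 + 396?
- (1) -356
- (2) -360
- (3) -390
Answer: 2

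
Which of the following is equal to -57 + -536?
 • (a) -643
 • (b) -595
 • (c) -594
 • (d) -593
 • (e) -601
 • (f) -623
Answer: d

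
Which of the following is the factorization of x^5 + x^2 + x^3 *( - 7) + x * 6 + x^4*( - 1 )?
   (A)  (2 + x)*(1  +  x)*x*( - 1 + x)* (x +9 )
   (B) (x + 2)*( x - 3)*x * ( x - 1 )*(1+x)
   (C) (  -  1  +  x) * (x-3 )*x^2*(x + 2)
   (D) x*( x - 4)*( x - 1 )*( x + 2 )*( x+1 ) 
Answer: B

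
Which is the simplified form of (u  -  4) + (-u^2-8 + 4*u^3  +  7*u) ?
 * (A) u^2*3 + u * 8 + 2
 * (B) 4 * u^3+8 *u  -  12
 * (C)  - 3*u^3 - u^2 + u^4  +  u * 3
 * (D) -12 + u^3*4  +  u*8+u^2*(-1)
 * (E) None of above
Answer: D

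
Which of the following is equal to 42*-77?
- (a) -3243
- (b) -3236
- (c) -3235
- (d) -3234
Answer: d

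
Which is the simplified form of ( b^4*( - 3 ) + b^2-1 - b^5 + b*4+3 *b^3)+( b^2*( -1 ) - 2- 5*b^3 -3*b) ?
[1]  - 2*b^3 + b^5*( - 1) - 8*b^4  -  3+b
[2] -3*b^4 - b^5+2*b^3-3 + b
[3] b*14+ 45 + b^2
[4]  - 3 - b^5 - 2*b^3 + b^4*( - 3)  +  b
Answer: 4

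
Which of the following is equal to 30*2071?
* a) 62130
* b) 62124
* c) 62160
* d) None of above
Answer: a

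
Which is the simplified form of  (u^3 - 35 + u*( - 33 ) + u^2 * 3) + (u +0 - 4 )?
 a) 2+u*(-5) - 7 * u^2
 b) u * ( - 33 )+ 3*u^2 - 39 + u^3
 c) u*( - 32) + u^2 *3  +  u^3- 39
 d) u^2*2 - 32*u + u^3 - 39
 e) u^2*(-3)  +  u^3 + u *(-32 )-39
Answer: c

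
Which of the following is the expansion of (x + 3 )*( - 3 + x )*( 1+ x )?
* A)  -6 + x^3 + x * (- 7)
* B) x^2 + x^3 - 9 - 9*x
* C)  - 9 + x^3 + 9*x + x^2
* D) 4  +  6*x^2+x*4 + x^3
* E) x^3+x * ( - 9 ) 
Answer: B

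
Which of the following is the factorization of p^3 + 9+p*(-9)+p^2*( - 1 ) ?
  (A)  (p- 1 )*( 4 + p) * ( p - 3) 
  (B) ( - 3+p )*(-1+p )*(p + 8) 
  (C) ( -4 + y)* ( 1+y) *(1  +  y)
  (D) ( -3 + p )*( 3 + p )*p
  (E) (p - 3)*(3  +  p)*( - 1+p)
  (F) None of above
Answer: E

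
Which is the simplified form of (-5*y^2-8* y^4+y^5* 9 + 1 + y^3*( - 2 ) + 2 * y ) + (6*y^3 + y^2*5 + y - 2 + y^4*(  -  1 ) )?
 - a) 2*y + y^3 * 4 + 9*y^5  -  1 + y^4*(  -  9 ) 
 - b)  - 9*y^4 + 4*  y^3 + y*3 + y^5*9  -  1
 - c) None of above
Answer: b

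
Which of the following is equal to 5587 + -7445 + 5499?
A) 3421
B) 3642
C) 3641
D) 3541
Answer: C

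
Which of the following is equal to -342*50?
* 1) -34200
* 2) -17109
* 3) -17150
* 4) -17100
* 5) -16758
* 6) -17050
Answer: 4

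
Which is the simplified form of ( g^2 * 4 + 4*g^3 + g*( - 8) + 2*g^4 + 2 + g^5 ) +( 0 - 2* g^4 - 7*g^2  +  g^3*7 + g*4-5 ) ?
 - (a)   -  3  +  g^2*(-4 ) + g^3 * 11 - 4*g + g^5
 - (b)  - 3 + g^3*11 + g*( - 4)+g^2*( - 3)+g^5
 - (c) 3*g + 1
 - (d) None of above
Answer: b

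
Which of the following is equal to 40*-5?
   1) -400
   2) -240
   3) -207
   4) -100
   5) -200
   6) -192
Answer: 5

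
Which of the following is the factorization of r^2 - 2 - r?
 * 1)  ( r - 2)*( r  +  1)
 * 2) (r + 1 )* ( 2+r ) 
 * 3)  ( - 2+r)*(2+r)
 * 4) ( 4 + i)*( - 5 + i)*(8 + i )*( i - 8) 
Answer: 1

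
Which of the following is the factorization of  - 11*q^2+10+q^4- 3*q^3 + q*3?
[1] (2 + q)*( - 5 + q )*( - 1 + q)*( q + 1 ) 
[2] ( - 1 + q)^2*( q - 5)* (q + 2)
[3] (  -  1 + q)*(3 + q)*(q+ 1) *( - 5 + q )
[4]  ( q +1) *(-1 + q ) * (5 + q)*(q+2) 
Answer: 1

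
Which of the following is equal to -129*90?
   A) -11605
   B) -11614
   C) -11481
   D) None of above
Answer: D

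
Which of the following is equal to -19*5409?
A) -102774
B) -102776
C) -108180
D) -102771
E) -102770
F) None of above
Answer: D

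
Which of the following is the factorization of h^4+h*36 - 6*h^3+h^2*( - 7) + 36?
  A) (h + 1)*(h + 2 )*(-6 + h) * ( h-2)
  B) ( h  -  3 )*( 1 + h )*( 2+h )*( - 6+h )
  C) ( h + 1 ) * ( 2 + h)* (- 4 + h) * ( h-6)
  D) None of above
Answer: B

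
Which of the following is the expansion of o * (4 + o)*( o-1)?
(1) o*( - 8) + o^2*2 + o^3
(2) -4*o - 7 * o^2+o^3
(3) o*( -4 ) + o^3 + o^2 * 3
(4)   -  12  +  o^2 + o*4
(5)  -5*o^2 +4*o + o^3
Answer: 3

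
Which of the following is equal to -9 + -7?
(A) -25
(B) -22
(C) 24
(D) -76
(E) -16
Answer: E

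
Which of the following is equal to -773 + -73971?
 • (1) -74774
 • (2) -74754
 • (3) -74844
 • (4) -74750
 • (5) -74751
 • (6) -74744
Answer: 6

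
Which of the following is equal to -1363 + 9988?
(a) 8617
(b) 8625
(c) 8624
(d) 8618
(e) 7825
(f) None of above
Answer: b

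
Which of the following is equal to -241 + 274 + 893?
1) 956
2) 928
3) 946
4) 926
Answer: 4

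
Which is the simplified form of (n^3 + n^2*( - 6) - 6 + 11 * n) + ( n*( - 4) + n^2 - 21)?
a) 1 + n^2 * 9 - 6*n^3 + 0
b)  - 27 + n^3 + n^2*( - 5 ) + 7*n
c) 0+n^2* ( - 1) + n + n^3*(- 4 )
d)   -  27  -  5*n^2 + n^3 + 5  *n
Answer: b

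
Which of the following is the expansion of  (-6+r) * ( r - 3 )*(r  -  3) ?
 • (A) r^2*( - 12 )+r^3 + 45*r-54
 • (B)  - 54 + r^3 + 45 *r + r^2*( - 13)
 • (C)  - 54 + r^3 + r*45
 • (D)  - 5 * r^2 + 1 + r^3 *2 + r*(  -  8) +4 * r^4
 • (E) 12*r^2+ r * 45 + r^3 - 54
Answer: A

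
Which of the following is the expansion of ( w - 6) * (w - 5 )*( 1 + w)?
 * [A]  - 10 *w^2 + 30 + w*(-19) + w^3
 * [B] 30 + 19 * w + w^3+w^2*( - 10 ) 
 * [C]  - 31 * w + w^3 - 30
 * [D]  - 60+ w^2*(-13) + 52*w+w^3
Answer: B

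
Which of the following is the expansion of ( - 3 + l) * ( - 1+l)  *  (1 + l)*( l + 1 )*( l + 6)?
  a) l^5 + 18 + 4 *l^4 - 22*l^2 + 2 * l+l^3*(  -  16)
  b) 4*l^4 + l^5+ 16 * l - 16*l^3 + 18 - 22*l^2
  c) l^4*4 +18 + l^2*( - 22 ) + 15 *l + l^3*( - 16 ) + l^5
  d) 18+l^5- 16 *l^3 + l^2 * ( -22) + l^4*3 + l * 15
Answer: c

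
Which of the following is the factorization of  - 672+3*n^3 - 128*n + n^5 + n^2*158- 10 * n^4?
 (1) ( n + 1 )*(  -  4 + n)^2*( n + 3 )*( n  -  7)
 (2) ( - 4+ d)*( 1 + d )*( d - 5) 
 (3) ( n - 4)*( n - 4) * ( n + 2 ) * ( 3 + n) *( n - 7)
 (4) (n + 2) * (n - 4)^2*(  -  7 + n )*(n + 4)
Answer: 3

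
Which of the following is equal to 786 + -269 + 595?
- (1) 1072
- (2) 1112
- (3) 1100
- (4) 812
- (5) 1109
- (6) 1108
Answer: 2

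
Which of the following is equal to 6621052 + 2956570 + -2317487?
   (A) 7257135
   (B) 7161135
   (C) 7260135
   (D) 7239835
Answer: C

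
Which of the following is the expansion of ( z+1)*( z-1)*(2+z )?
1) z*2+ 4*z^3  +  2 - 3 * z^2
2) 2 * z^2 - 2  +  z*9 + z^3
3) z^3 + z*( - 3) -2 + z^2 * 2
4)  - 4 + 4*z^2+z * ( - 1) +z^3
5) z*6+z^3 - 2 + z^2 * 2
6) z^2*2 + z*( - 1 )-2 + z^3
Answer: 6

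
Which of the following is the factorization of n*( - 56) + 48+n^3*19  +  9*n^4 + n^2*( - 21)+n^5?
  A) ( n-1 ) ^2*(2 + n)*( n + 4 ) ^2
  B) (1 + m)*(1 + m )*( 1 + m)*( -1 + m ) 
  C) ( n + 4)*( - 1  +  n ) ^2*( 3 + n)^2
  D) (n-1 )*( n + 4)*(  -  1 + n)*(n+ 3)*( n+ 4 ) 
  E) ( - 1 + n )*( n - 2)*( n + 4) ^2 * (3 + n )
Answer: D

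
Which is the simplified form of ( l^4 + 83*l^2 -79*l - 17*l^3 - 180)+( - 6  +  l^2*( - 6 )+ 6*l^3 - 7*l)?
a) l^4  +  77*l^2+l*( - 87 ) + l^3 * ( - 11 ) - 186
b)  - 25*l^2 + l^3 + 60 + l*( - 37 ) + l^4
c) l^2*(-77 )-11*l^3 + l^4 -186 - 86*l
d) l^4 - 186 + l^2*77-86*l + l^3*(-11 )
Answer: d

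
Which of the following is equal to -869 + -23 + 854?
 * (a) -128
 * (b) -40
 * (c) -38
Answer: c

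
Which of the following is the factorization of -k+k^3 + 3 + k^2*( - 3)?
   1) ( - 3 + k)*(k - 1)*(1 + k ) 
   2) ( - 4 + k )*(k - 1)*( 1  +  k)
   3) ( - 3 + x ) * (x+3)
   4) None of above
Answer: 1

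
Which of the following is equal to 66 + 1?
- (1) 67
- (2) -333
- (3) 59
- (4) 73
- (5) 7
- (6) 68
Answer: 1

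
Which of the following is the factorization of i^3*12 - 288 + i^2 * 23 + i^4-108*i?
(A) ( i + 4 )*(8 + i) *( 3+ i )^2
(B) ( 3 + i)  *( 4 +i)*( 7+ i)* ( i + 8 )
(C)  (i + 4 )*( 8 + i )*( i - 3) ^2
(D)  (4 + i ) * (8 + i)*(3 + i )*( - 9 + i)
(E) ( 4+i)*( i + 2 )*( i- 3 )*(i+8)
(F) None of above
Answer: F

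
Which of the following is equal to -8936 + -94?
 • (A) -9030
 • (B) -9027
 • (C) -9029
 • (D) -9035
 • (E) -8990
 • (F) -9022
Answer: A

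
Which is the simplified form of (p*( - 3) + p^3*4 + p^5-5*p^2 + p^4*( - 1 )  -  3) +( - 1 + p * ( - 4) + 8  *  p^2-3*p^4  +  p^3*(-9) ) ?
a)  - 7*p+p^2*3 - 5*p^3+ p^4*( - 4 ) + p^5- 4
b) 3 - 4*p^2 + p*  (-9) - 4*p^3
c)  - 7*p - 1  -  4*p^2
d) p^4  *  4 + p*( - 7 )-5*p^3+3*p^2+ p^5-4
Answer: a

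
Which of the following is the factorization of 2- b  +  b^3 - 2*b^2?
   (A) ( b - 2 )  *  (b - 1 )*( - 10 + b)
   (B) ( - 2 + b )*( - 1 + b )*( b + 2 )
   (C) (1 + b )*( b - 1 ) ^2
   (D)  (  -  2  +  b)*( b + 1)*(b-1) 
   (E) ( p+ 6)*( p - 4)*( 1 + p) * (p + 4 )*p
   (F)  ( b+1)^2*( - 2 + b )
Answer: D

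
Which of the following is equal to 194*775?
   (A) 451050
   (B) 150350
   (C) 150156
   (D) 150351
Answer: B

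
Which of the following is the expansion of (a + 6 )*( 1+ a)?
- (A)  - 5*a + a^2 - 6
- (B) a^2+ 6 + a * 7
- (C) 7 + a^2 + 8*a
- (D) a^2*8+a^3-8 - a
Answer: B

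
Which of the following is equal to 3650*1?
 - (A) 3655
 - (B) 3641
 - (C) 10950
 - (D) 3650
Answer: D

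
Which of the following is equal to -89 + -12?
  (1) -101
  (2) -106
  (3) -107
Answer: 1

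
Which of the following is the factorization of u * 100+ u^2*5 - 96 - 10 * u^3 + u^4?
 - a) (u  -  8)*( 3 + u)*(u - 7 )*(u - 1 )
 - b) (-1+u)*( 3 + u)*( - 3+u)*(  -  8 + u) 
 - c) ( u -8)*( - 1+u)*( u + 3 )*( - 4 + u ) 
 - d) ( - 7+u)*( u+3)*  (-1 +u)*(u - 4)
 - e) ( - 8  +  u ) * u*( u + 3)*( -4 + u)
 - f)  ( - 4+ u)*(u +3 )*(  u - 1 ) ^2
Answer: c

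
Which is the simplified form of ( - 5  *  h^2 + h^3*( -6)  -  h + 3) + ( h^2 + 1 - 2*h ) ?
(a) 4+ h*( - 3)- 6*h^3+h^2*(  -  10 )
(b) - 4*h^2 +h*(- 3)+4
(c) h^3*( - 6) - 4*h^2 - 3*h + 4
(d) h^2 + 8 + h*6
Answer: c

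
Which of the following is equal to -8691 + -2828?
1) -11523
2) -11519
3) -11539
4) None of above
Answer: 2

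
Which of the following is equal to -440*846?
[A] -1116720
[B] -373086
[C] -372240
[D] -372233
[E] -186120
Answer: C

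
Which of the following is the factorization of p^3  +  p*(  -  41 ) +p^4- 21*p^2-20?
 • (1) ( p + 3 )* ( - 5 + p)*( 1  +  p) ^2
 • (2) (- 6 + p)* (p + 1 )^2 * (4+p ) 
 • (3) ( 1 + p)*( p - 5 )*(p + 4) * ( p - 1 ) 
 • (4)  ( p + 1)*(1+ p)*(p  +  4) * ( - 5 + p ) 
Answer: 4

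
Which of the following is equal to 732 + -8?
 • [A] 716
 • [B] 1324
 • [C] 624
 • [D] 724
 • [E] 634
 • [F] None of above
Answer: D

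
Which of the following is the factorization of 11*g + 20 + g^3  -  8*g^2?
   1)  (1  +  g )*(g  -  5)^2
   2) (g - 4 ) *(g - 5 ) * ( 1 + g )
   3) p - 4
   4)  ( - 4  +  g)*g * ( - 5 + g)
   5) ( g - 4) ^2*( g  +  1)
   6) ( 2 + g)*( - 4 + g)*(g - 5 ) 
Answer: 2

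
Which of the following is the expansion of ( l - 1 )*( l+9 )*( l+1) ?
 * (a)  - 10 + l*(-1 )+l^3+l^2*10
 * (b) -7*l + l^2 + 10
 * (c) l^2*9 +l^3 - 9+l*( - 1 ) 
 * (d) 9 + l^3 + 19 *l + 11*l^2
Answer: c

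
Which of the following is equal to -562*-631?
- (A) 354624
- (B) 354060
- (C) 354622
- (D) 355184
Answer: C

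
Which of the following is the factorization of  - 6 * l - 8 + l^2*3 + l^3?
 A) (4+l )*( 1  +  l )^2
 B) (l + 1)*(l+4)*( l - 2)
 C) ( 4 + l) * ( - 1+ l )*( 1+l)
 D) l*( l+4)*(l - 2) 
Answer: B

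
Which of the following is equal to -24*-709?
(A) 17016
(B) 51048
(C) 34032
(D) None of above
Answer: A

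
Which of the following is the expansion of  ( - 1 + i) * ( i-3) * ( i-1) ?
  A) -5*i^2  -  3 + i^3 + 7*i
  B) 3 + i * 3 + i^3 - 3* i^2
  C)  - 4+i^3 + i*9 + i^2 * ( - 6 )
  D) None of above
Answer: A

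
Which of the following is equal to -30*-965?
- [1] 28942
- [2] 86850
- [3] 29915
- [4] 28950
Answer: 4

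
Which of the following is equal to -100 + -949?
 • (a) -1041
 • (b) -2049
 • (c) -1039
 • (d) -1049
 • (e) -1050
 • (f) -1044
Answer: d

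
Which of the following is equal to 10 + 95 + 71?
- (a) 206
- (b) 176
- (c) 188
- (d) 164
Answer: b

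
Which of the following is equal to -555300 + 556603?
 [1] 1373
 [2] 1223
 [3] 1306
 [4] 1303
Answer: 4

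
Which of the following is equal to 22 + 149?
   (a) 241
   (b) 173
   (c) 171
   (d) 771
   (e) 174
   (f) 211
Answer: c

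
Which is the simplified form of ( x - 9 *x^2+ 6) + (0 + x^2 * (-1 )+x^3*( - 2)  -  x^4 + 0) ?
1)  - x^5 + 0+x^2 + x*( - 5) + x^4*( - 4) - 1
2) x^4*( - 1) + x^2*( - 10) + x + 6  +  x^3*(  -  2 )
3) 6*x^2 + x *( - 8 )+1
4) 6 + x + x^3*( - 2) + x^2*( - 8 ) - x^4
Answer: 2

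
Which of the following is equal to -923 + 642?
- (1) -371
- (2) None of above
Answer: 2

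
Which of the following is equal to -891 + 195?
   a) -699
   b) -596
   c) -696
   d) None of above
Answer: c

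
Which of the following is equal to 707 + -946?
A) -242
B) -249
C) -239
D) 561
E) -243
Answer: C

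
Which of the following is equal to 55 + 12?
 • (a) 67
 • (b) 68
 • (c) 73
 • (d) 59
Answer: a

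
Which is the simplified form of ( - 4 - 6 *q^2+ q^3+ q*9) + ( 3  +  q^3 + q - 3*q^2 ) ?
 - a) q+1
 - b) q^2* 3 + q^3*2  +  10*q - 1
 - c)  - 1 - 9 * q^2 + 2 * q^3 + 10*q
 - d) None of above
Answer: c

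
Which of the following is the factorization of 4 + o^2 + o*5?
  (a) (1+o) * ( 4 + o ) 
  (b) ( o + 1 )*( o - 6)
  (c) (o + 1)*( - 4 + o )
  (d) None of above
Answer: a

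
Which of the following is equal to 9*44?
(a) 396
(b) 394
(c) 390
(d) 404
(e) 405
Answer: a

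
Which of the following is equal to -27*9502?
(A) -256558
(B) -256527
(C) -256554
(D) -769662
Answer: C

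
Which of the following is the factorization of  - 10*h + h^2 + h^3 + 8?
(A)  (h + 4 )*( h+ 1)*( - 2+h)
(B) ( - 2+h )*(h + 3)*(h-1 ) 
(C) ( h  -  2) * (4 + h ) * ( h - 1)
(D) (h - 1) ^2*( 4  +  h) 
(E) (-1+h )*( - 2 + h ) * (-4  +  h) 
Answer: C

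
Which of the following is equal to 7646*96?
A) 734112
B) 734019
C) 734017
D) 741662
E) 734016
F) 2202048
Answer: E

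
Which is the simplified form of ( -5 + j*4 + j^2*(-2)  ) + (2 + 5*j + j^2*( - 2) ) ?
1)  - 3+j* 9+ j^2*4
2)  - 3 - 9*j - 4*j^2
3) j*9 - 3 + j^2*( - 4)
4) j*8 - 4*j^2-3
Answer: 3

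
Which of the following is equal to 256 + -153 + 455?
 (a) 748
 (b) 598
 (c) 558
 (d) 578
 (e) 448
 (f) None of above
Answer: c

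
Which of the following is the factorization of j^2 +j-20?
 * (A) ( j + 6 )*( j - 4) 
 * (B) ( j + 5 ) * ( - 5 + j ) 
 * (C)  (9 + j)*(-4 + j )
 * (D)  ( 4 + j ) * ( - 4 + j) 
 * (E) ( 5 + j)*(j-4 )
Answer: E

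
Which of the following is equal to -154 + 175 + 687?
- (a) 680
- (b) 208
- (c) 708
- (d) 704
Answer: c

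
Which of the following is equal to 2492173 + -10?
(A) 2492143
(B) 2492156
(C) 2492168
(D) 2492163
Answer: D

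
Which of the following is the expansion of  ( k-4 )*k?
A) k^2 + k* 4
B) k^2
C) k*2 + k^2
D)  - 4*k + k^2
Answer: D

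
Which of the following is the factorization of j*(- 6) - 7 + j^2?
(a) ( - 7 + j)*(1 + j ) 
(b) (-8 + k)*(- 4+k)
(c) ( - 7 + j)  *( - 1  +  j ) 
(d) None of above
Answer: a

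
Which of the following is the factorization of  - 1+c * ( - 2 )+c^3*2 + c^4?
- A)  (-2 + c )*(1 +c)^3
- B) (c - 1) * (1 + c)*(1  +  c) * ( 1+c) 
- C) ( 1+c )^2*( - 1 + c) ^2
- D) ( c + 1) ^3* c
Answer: B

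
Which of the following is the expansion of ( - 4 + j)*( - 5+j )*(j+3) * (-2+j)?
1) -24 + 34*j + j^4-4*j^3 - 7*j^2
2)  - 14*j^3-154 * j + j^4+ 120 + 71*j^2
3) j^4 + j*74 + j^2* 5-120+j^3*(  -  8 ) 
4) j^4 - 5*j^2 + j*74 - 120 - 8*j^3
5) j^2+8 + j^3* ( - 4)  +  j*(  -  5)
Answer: 3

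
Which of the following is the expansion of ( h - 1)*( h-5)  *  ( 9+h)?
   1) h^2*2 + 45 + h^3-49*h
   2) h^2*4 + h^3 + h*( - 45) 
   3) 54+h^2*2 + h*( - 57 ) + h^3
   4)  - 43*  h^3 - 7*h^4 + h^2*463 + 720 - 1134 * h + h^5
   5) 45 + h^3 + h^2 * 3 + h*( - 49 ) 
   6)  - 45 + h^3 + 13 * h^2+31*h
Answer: 5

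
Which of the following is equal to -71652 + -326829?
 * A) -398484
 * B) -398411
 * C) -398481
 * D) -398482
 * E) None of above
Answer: C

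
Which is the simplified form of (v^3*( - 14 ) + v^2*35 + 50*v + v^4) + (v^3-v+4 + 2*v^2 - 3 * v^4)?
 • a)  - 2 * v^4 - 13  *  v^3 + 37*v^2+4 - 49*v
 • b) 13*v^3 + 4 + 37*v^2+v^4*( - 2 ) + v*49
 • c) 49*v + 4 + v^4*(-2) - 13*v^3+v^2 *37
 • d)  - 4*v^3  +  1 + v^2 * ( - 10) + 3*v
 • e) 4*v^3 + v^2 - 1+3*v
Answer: c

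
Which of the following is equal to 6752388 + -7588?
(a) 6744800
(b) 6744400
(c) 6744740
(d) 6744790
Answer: a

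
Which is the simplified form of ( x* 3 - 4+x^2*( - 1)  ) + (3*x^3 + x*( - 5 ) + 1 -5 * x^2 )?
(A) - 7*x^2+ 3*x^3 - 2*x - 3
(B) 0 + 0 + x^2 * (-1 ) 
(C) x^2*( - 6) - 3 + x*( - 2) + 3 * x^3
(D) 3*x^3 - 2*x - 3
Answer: C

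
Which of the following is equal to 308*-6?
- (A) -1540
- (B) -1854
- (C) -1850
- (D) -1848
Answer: D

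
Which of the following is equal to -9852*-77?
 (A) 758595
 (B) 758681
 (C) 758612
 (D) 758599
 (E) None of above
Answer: E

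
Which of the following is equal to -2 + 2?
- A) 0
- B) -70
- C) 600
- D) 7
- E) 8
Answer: A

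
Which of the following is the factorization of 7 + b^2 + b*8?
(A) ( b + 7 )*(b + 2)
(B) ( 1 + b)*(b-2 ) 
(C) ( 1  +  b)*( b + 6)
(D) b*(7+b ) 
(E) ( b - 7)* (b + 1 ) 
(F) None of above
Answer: F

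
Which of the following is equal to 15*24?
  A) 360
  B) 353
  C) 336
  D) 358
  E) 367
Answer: A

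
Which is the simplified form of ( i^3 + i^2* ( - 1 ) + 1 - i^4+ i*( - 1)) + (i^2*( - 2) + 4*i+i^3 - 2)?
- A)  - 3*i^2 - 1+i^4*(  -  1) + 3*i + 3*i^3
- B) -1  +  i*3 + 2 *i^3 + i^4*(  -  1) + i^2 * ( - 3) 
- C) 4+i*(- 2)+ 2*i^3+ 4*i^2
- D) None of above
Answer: B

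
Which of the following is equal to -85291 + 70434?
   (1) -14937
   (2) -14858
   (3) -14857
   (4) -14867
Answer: 3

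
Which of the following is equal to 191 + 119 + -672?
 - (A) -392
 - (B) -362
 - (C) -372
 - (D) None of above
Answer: B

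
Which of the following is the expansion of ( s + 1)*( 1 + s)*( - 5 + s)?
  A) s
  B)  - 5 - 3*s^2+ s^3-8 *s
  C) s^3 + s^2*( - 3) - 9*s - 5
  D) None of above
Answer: C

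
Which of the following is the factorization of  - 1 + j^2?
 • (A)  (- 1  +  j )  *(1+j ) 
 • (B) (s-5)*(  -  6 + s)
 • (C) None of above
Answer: A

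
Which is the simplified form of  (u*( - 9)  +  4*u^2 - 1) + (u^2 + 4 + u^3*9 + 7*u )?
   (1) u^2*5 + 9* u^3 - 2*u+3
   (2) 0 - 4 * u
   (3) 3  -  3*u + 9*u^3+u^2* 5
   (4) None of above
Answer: 1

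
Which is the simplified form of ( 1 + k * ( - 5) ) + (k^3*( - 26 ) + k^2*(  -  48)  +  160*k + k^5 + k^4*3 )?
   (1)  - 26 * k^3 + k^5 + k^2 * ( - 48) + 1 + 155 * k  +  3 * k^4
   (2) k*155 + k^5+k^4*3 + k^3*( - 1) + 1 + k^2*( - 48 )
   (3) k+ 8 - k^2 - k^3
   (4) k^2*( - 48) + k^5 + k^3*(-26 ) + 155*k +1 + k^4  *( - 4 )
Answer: 1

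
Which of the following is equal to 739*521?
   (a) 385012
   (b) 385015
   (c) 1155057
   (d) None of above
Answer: d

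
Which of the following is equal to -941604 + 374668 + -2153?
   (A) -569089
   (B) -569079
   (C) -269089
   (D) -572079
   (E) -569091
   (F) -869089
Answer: A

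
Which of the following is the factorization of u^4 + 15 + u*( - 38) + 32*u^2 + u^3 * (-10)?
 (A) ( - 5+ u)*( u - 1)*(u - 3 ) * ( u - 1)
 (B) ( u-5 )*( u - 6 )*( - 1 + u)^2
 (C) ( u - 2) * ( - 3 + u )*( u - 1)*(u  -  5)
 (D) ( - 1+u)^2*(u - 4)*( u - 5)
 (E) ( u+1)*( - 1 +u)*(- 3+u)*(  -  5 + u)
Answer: A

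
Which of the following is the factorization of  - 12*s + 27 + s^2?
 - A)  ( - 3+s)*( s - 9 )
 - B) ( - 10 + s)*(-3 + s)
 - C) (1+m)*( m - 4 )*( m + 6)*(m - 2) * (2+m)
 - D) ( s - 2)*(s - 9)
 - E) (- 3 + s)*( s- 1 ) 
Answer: A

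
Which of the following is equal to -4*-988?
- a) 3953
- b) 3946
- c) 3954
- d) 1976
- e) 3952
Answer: e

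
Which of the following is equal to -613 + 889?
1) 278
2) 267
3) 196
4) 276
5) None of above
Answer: 4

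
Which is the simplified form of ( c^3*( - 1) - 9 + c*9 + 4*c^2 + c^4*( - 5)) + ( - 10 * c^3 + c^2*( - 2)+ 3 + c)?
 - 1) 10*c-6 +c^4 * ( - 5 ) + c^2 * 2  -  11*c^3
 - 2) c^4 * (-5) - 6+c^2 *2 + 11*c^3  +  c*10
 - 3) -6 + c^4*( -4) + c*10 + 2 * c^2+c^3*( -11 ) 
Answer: 1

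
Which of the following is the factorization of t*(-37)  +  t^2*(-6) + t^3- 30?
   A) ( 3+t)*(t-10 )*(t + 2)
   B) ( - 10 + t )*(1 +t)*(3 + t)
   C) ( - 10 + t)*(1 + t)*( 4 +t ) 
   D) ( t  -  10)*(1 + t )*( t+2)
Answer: B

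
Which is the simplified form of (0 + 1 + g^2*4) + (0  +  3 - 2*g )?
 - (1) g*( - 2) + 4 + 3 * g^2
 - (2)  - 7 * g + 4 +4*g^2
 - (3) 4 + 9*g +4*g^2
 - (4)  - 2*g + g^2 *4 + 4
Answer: 4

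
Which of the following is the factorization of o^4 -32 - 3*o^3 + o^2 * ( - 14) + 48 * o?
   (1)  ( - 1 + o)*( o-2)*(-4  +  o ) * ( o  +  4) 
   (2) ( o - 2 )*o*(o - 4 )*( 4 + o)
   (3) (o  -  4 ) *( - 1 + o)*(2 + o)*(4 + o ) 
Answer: 1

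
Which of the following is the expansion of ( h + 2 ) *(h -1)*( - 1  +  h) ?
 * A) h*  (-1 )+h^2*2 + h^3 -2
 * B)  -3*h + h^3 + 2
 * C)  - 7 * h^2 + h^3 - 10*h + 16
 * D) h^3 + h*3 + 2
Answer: B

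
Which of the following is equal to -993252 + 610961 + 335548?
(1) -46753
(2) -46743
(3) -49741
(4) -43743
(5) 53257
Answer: 2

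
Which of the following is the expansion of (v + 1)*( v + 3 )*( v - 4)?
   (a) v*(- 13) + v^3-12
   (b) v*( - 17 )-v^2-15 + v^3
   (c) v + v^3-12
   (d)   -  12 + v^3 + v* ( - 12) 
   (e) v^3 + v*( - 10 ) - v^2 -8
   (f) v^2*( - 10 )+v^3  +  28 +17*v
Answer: a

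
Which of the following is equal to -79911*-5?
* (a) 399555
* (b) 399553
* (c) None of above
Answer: a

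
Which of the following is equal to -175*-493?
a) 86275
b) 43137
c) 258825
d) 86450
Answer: a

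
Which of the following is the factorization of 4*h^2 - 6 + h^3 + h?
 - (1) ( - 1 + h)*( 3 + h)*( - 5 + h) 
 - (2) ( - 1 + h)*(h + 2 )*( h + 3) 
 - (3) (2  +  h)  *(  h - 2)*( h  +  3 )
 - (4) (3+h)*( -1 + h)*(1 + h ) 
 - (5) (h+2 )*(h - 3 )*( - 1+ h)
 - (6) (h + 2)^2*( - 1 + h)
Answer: 2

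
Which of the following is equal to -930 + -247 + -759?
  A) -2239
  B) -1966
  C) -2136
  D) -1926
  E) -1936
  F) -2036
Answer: E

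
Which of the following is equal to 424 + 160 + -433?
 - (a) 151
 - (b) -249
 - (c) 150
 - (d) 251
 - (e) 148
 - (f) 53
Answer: a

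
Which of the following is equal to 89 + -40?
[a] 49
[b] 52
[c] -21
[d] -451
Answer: a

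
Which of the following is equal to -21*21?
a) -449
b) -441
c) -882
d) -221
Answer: b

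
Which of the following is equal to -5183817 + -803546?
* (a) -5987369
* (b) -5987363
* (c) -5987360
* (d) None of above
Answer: b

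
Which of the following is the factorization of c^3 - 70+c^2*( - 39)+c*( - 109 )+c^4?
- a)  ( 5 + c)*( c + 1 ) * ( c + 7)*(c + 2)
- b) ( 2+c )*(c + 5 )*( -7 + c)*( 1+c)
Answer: b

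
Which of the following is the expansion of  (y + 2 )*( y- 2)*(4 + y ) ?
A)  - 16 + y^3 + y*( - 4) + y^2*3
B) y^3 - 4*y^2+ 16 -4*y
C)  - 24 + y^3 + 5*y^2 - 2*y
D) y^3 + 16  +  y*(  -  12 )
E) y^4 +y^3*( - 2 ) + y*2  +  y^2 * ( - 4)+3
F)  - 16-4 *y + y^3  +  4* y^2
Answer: F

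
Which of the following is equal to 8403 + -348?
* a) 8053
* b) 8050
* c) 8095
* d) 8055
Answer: d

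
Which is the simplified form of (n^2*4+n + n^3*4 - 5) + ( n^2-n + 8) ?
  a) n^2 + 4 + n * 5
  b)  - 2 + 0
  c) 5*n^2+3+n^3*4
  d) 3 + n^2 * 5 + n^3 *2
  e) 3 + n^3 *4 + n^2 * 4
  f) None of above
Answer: c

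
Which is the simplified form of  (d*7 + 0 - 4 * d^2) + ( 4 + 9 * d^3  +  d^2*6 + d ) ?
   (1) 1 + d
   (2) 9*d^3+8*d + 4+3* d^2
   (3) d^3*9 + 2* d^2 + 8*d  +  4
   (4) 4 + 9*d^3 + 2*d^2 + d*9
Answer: 3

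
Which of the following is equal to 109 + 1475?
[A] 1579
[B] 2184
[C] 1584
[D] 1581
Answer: C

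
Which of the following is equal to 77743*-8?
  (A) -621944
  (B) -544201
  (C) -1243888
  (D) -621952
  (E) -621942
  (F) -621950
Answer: A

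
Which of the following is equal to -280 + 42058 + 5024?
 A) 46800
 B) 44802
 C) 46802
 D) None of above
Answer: C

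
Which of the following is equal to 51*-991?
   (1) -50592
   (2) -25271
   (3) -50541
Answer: 3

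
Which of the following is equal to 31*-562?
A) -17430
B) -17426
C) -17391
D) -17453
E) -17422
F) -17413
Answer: E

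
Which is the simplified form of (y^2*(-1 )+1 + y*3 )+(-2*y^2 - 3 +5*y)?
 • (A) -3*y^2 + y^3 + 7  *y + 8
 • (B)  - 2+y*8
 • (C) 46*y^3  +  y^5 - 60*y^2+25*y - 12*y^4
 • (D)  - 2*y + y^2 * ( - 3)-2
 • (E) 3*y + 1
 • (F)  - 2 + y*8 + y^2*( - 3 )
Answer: F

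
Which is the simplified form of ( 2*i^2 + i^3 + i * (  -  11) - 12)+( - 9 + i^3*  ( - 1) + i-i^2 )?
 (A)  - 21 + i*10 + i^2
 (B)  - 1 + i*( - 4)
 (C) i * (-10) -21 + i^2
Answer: C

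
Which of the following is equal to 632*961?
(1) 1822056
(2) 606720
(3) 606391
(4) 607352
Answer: 4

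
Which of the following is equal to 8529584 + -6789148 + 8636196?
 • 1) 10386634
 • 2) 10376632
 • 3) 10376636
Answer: 2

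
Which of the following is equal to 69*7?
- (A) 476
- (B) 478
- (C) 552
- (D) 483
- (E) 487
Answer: D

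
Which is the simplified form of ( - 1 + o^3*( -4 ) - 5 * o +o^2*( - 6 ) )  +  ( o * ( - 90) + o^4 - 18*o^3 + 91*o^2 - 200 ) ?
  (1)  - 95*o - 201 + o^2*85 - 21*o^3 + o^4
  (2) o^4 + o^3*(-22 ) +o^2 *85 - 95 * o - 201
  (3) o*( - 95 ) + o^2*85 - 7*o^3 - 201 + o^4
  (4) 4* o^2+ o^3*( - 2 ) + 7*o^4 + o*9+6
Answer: 2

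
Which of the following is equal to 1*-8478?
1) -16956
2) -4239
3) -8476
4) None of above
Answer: 4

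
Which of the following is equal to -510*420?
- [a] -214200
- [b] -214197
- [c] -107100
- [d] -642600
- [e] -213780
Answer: a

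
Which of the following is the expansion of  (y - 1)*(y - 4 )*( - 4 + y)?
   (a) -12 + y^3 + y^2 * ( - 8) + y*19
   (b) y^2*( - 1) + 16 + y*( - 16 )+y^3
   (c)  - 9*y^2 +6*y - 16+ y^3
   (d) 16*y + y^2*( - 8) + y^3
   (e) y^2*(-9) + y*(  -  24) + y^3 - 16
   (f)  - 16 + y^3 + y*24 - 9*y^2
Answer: f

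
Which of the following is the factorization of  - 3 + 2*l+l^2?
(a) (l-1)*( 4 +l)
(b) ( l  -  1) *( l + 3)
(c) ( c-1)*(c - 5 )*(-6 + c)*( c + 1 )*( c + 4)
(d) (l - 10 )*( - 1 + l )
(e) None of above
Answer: b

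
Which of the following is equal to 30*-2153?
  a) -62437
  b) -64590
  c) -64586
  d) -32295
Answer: b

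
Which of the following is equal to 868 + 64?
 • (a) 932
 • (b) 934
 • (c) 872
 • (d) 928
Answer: a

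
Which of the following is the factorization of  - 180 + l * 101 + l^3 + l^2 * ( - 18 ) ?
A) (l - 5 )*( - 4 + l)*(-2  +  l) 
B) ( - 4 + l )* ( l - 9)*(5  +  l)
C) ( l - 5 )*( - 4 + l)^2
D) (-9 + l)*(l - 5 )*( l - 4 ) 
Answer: D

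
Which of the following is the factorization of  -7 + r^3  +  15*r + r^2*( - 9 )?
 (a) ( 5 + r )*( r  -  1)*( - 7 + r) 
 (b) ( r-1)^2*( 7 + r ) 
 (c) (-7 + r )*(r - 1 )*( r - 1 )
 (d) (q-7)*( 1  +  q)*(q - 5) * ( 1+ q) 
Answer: c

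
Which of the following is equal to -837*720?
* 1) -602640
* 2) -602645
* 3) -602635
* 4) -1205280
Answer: 1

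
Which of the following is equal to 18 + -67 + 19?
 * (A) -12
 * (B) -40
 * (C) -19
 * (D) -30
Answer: D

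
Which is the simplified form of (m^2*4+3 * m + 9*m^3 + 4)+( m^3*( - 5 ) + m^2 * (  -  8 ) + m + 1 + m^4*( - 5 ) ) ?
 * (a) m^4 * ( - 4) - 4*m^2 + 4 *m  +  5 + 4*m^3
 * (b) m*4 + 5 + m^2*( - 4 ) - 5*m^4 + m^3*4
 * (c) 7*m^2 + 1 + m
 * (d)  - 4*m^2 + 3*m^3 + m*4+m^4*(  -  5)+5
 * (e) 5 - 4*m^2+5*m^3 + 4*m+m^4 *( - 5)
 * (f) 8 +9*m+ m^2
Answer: b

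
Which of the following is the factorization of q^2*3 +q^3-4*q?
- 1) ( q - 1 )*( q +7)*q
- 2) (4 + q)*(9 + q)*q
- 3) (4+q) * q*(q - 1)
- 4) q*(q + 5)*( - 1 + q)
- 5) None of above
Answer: 3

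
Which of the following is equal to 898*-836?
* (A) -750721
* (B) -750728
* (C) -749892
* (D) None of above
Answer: B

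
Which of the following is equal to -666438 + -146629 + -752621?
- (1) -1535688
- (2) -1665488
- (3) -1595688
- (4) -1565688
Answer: 4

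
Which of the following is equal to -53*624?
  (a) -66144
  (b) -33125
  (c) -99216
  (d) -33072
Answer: d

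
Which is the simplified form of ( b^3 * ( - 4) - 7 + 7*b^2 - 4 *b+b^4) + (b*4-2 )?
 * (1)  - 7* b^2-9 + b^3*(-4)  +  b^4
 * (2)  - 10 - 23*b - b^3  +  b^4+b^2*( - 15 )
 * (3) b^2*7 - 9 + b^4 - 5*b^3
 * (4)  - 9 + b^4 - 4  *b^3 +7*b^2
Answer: 4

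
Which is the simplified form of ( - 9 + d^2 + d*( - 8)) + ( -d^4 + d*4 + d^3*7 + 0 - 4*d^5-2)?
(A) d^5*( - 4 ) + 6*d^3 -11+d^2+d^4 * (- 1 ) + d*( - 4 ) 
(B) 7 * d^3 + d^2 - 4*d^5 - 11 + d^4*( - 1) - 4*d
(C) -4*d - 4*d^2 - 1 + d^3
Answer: B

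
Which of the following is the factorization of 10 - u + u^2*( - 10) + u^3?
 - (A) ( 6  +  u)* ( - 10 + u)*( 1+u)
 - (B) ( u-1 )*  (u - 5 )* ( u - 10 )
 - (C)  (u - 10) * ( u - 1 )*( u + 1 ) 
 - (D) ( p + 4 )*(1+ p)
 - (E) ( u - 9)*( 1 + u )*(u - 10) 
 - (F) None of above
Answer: C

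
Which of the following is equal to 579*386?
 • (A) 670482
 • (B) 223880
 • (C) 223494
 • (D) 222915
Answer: C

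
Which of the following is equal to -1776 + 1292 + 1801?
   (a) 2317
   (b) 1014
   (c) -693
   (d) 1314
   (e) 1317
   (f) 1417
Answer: e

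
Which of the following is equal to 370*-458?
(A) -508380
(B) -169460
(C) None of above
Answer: B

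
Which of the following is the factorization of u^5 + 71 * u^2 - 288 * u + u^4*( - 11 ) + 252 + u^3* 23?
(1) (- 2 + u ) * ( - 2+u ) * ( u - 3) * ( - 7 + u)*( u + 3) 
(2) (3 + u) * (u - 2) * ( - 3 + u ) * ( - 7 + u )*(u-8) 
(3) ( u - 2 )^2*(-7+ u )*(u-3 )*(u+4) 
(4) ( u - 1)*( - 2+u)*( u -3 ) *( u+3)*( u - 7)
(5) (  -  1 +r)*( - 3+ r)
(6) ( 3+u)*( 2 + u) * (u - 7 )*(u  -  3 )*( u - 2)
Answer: 1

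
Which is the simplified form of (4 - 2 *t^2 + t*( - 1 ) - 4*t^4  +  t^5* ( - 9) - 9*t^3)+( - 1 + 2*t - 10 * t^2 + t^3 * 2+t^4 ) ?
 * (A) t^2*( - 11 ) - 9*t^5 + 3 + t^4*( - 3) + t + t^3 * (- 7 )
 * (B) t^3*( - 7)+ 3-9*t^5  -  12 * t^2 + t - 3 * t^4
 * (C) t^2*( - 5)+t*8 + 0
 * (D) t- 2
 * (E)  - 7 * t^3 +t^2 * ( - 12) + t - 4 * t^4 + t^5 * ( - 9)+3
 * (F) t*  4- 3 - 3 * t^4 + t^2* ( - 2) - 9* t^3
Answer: B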